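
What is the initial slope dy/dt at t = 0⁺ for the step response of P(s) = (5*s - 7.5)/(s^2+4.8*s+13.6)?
IVT: y'(0⁺) = lim_{s→∞} s²·Y(s) = lim_{s→∞} s·P(s).
deg(num) = 1, deg(den) = 2, relative degree = 1, so s·P(s) → (leading num)/(leading den) = 5/1 = 5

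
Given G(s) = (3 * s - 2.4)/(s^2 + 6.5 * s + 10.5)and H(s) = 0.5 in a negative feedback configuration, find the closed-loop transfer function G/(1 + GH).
Closed-loop T = G/(1+GH).
Numerator: G_num * H_den = 3*s - 2.4.
Denominator: G_den * H_den + G_num * H_num = (s^2 + 6.5*s + 10.5) + (1.5*s - 1.2) = s^2 + 8*s + 9.3.
T(s) = (3*s - 2.4)/(s^2 + 8*s + 9.3)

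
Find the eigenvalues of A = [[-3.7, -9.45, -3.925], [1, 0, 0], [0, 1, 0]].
Eigenvalues solve det(λI - A) = 0.
Characteristic polynomial: λ^3 + 3.7*λ^2 + 9.45*λ + 3.925 = 0.
Factor: (λ + 0.5)(λ^2 + 3.2*λ + 7.85) = 0.
Roots: -0.5, -1.6 + 2.3j, -1.6 - 2.3j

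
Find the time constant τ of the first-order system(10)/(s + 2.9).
First-order system: τ = -1/pole. Pole = -2.9. τ = -1/(-2.9) = 0.3448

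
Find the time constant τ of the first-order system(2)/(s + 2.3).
First-order system: τ = -1/pole. Pole = -2.3. τ = -1/(-2.3) = 0.4348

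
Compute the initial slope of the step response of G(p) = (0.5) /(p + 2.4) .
IVT: y'(0⁺) = lim_{p→∞} p²·Y(p) = lim_{p→∞} p·G(p).
deg(num) = 0, deg(den) = 1, relative degree = 1, so p·G(p) → (leading num)/(leading den) = 0.5/1 = 0.5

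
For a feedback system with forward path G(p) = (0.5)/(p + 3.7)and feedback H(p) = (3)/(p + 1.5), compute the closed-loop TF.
Closed-loop T = G/(1+GH).
Numerator: G_num * H_den = 0.5*p + 0.75.
Denominator: G_den * H_den + G_num * H_num = (p^2 + 5.2*p + 5.55) + (1.5) = p^2 + 5.2*p + 7.05.
T(p) = (0.5*p + 0.75)/(p^2 + 5.2*p + 7.05)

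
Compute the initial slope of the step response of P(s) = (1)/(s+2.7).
IVT: y'(0⁺) = lim_{s→∞} s²·Y(s) = lim_{s→∞} s·P(s).
deg(num) = 0, deg(den) = 1, relative degree = 1, so s·P(s) → (leading num)/(leading den) = 1/1 = 1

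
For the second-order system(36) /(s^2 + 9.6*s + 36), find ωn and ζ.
Standard form: ωn²/(s²+2ζωn·s+ωn²).
const=36=ωn² → ωn=6, s coeff=9.6=2ζωn → ζ=0.8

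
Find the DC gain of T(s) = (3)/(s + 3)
DC gain = T(0) = num(0)/den(0) = 3/3 = 1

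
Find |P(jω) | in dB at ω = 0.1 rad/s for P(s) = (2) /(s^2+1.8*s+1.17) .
Substitute s = j*0.1: P(j0.1) = 1.6836 - 0.261248j.
|P(j0.1)| = sqrt(Re² + Im²) = 1.704.
20*log₁₀(1.704) = 4.63 dB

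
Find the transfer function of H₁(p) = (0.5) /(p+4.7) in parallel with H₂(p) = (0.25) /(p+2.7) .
Parallel: H = H₁ + H₂ = (n₁·d₂ + n₂·d₁)/(d₁·d₂).
n₁·d₂ = 0.5*p + 1.35. n₂·d₁ = 0.25*p + 1.175. Sum = 0.75*p + 2.525. d₁·d₂ = p^2 + 7.4*p + 12.69.
H(p) = (0.75*p + 2.525)/(p^2 + 7.4*p + 12.69)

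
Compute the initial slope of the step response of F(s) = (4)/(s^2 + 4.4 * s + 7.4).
IVT: y'(0⁺) = lim_{s→∞} s²·Y(s) = lim_{s→∞} s·F(s).
deg(num) = 0, deg(den) = 2, relative degree = 2 ≥ 2, so s·F(s) → 0. Initial slope = 0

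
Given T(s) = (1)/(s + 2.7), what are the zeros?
Numerator is a nonzero constant (1) → Zeros: none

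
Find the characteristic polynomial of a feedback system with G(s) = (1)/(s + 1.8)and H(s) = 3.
Characteristic poly = G_den * H_den + G_num * H_num = (s + 1.8) + (3) = s + 4.8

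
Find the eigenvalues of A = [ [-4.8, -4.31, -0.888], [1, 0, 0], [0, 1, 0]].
Eigenvalues solve det(λI - A) = 0.
Characteristic polynomial: λ^3 + 4.8*λ^2 + 4.31*λ + 0.888 = 0.
Factor: (λ + 0.8)(λ + 0.3)(λ + 3.7) = 0.
Roots: -0.3, -0.8, -3.7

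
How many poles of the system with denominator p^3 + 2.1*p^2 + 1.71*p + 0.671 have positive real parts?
p^3 + 2.1*p^2 + 1.71*p + 0.671 = (p + 1.1)(p^2 + p + 0.61). Poles: -0.5 + 0.6j, -0.5 - 0.6j, -1.1. RHP poles (Re>0): 0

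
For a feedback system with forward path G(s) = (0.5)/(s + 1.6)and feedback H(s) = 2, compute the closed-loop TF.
Closed-loop T = G/(1+GH).
Numerator: G_num * H_den = 0.5.
Denominator: G_den * H_den + G_num * H_num = (s + 1.6) + (1) = s + 2.6.
T(s) = (0.5)/(s + 2.6)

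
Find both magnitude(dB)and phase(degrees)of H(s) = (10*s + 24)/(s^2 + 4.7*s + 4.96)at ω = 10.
Substitute s = j*10: H(j10) = 0.215186 - 0.945773j.
|H| = 20*log₁₀(sqrt(Re²+Im²)) = -0.27 dB.
∠H = atan2(Im, Re) = -77.18°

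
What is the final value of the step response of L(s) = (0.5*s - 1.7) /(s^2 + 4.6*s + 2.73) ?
FVT: lim_{t→∞} y(t) = lim_{s→0} s*Y(s) where Y(s) = L(s)/s.
= lim_{s→0} L(s) = L(0) = num(0)/den(0) = -1.7/2.73 = -0.6227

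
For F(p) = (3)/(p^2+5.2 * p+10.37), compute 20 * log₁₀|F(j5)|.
Substitute p = j*5: F(j5) = -0.0493126 - 0.0876368j.
|F(j5)| = sqrt(Re² + Im²) = 0.1006.
20*log₁₀(0.1006) = -19.95 dB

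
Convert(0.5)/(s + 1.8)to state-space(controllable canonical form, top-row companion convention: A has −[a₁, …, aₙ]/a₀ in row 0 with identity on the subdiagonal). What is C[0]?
Reachable canonical form: C = numerator coefficients (right-aligned, zero-padded to length n).
num = 0.5, C = [[0.5]].
C[0] = 0.5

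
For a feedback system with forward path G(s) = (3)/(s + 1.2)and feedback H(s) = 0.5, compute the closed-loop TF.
Closed-loop T = G/(1+GH).
Numerator: G_num * H_den = 3.
Denominator: G_den * H_den + G_num * H_num = (s + 1.2) + (1.5) = s + 2.7.
T(s) = (3)/(s + 2.7)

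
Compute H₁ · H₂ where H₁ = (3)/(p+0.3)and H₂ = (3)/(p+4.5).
Series: H = H₁ · H₂ = (n₁·n₂)/(d₁·d₂).
Num: n₁·n₂ = 9. Den: d₁·d₂ = p^2 + 4.8*p + 1.35.
H(p) = (9)/(p^2 + 4.8*p + 1.35)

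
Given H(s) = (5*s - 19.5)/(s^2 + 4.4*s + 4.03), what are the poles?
Set denominator = 0: s^2 + 4.4*s + 4.03 = (s + 3.1)(s + 1.3) = 0 → Poles: -1.3, -3.1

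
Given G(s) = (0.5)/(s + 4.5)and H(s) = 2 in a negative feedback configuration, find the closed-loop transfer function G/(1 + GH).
Closed-loop T = G/(1+GH).
Numerator: G_num * H_den = 0.5.
Denominator: G_den * H_den + G_num * H_num = (s + 4.5) + (1) = s + 5.5.
T(s) = (0.5)/(s + 5.5)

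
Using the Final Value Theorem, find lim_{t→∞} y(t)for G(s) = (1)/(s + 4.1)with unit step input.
FVT: lim_{t→∞} y(t) = lim_{s→0} s*Y(s) where Y(s) = G(s)/s.
= lim_{s→0} G(s) = G(0) = num(0)/den(0) = 1/4.1 = 0.2439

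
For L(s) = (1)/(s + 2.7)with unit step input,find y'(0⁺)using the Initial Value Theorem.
IVT: y'(0⁺) = lim_{s→∞} s²·Y(s) = lim_{s→∞} s·L(s).
deg(num) = 0, deg(den) = 1, relative degree = 1, so s·L(s) → (leading num)/(leading den) = 1/1 = 1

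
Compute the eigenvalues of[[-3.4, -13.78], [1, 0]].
Eigenvalues solve det(λI - A) = 0.
Characteristic polynomial: λ^2 + 3.4*λ + 13.78 = 0.
Roots: -1.7 + 3.3j, -1.7 - 3.3j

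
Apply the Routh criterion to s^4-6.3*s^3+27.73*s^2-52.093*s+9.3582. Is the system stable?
Routh array:
s^4: [1, 27.73, 9.3582]; s^3: [-6.3, -52.093]; s^2: [19.4613, 9.3582]; s^1: [-49.0636]; s^0: [9.3582]
First column: [1, -6.3, 19.4613, -49.0636, 9.3582]. Sign changes = 4.
No, unstable (4 RHP root(s))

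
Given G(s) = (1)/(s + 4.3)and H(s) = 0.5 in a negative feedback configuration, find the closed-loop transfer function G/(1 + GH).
Closed-loop T = G/(1+GH).
Numerator: G_num * H_den = 1.
Denominator: G_den * H_den + G_num * H_num = (s + 4.3) + (0.5) = s + 4.8.
T(s) = (1)/(s + 4.8)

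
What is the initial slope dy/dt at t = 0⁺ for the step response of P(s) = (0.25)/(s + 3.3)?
IVT: y'(0⁺) = lim_{s→∞} s²·Y(s) = lim_{s→∞} s·P(s).
deg(num) = 0, deg(den) = 1, relative degree = 1, so s·P(s) → (leading num)/(leading den) = 0.25/1 = 0.25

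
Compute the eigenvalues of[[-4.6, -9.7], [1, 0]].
Eigenvalues solve det(λI - A) = 0.
Characteristic polynomial: λ^2 + 4.6*λ + 9.7 = 0.
Roots: -2.3 + 2.1j, -2.3 - 2.1j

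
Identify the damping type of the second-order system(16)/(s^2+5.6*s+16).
Standard form: ωn²/(s²+2ζωn·s+ωn²) gives ωn=4, ζ=0.7.
Underdamped (ζ = 0.7 < 1)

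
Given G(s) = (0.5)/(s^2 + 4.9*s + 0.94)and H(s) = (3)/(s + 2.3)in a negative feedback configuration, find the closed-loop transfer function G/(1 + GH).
Closed-loop T = G/(1+GH).
Numerator: G_num * H_den = 0.5*s + 1.15.
Denominator: G_den * H_den + G_num * H_num = (s^3 + 7.2*s^2 + 12.21*s + 2.162) + (1.5) = s^3 + 7.2*s^2 + 12.21*s + 3.662.
T(s) = (0.5*s + 1.15)/(s^3 + 7.2*s^2 + 12.21*s + 3.662)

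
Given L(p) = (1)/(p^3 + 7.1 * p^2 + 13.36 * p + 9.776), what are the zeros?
Numerator is a nonzero constant (1) → Zeros: none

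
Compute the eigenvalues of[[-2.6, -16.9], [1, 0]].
Eigenvalues solve det(λI - A) = 0.
Characteristic polynomial: λ^2 + 2.6*λ + 16.9 = 0.
Roots: -1.3 + 3.9j, -1.3 - 3.9j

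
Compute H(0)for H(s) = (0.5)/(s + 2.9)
DC gain = H(0) = num(0)/den(0) = 0.5/2.9 = 0.1724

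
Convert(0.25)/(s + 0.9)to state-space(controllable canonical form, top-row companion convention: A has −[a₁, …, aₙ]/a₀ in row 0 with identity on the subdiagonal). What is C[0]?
Reachable canonical form: C = numerator coefficients (right-aligned, zero-padded to length n).
num = 0.25, C = [[0.25]].
C[0] = 0.25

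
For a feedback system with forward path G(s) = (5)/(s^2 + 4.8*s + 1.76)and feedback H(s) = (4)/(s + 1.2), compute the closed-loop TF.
Closed-loop T = G/(1+GH).
Numerator: G_num * H_den = 5*s + 6.
Denominator: G_den * H_den + G_num * H_num = (s^3 + 6*s^2 + 7.52*s + 2.112) + (20) = s^3 + 6*s^2 + 7.52*s + 22.112.
T(s) = (5*s + 6)/(s^3 + 6*s^2 + 7.52*s + 22.112)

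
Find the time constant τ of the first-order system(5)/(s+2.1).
First-order system: τ = -1/pole. Pole = -2.1. τ = -1/(-2.1) = 0.4762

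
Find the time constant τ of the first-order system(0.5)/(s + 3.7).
First-order system: τ = -1/pole. Pole = -3.7. τ = -1/(-3.7) = 0.2703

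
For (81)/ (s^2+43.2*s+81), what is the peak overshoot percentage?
Standard form: ωn²/(s²+2ζωn·s+ωn²) → ωn = 9, ζ = 2.4.
ζ ≥ 1, so the response is non-oscillatory: peak overshoot = 0%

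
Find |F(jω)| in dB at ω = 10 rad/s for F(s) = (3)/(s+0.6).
Substitute s = j*10: F(j10) = 0.0179354 - 0.298924j.
|F(j10)| = sqrt(Re² + Im²) = 0.2995.
20*log₁₀(0.2995) = -10.47 dB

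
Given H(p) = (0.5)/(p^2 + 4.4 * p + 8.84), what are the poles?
Set denominator = 0: p^2 + 4.4*p + 8.84 = 0 → Poles: -2.2 + 2j, -2.2 - 2j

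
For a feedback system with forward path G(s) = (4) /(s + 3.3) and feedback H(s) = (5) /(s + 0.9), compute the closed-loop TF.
Closed-loop T = G/(1+GH).
Numerator: G_num * H_den = 4*s + 3.6.
Denominator: G_den * H_den + G_num * H_num = (s^2 + 4.2*s + 2.97) + (20) = s^2 + 4.2*s + 22.97.
T(s) = (4*s + 3.6)/(s^2 + 4.2*s + 22.97)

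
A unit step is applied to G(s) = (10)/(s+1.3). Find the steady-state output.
FVT: lim_{t→∞} y(t) = lim_{s→0} s*Y(s) where Y(s) = G(s)/s.
= lim_{s→0} G(s) = G(0) = num(0)/den(0) = 10/1.3 = 7.692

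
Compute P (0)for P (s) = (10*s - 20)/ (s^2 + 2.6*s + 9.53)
DC gain = P(0) = num(0)/den(0) = -20/9.53 = -2.099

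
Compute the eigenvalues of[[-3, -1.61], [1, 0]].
Eigenvalues solve det(λI - A) = 0.
Characteristic polynomial: λ^2 + 3*λ + 1.61 = 0.
Factor: (λ + 2.3)(λ + 0.7) = 0.
Roots: -0.7, -2.3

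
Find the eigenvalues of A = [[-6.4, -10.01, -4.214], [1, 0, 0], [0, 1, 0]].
Eigenvalues solve det(λI - A) = 0.
Characteristic polynomial: λ^3 + 6.4*λ^2 + 10.01*λ + 4.214 = 0.
Factor: (λ + 0.7)(λ + 1.4)(λ + 4.3) = 0.
Roots: -0.7, -1.4, -4.3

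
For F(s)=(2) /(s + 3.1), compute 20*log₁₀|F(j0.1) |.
Substitute s = j*0.1: F(j0.1) = 0.644491 - 0.02079j.
|F(j0.1)| = sqrt(Re² + Im²) = 0.6448.
20*log₁₀(0.6448) = -3.81 dB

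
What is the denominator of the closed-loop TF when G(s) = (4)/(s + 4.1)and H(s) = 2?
Characteristic poly = G_den * H_den + G_num * H_num = (s + 4.1) + (8) = s + 12.1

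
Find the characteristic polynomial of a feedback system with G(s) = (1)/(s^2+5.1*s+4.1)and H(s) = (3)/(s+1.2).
Characteristic poly = G_den * H_den + G_num * H_num = (s^3 + 6.3*s^2 + 10.22*s + 4.92) + (3) = s^3 + 6.3*s^2 + 10.22*s + 7.92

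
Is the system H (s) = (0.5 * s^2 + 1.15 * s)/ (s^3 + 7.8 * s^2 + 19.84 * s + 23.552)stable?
Denominator: s^3 + 7.8*s^2 + 19.84*s + 23.552 = (s + 4.6)(s^2 + 3.2*s + 5.12). Poles: -1.6 + 1.6j, -1.6 - 1.6j, -4.6. All Re(p)<0: Yes (stable)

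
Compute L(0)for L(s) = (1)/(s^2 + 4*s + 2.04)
DC gain = L(0) = num(0)/den(0) = 1/2.04 = 0.4902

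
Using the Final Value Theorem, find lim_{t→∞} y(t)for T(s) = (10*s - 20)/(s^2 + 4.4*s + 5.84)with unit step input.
FVT: lim_{t→∞} y(t) = lim_{s→0} s*Y(s) where Y(s) = T(s)/s.
= lim_{s→0} T(s) = T(0) = num(0)/den(0) = -20/5.84 = -3.425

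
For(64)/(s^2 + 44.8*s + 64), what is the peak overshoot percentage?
Standard form: ωn²/(s²+2ζωn·s+ωn²) → ωn = 8, ζ = 2.8.
ζ ≥ 1, so the response is non-oscillatory: peak overshoot = 0%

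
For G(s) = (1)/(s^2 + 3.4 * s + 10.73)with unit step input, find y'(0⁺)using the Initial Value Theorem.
IVT: y'(0⁺) = lim_{s→∞} s²·Y(s) = lim_{s→∞} s·G(s).
deg(num) = 0, deg(den) = 2, relative degree = 2 ≥ 2, so s·G(s) → 0. Initial slope = 0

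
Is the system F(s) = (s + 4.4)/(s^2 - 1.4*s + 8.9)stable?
Denominator: s^2 - 1.4*s + 8.9. Poles: 0.7 + 2.9j, 0.7 - 2.9j. All Re(p)<0: No (unstable)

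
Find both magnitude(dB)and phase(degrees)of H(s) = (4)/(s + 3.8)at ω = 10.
Substitute s = j*10: H(j10) = 0.132821 - 0.349528j.
|H| = 20*log₁₀(sqrt(Re²+Im²)) = -8.54 dB.
∠H = atan2(Im, Re) = -69.19°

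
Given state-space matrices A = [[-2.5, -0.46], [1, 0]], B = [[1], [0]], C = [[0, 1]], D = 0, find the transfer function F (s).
F(s) = C(sI - A)⁻¹B + D.
Characteristic polynomial det(sI - A) = s^2 + 2.5*s + 0.46.
Numerator from C·adj(sI-A)·B + D·det(sI-A) = 1.
F(s) = (1)/(s^2 + 2.5*s + 0.46)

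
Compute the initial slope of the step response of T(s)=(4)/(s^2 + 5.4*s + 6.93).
IVT: y'(0⁺) = lim_{s→∞} s²·Y(s) = lim_{s→∞} s·T(s).
deg(num) = 0, deg(den) = 2, relative degree = 2 ≥ 2, so s·T(s) → 0. Initial slope = 0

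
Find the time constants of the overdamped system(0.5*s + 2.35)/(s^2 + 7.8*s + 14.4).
Overdamped: real poles at -3, -4.8. τ = -1/pole → τ₁ = 0.3333, τ₂ = 0.2083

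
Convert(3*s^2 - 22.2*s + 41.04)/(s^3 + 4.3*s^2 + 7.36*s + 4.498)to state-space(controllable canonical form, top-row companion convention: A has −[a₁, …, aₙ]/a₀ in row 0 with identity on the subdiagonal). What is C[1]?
Reachable canonical form: C = numerator coefficients (right-aligned, zero-padded to length n).
num = 3*s^2 - 22.2*s + 41.04, C = [[3, -22.2, 41.04]].
C[1] = -22.2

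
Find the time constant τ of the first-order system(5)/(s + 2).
First-order system: τ = -1/pole. Pole = -2. τ = -1/(-2) = 0.5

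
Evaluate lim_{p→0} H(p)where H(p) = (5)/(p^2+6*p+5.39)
DC gain = H(0) = num(0)/den(0) = 5/5.39 = 0.9276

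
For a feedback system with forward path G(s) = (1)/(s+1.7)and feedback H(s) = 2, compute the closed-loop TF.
Closed-loop T = G/(1+GH).
Numerator: G_num * H_den = 1.
Denominator: G_den * H_den + G_num * H_num = (s + 1.7) + (2) = s + 3.7.
T(s) = (1)/(s + 3.7)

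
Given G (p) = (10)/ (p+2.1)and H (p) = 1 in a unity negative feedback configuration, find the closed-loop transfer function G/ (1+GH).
Closed-loop T = G/(1+GH).
Numerator: G_num * H_den = 10.
Denominator: G_den * H_den + G_num * H_num = (p + 2.1) + (10) = p + 12.1.
T(p) = (10)/(p + 12.1)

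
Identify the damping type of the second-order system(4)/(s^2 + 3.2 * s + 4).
Standard form: ωn²/(s²+2ζωn·s+ωn²) gives ωn=2, ζ=0.8.
Underdamped (ζ = 0.8 < 1)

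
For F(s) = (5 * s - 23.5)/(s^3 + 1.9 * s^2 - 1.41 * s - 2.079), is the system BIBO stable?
Denominator: s^3 + 1.9*s^2 - 1.41*s - 2.079 = (s - 1.1)(s + 2.1)(s + 0.9). Poles: -0.9, -2.1, 1.1. All Re(p)<0: No (unstable)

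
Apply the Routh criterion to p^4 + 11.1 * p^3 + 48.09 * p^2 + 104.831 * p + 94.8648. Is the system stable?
Routh array:
p^4: [1, 48.09, 94.8648]; p^3: [11.1, 104.831]; p^2: [38.6458, 94.8648]; p^1: [77.5835]; p^0: [94.8648]
First column: [1, 11.1, 38.6458, 77.5835, 94.8648]. Sign changes = 0.
Yes, stable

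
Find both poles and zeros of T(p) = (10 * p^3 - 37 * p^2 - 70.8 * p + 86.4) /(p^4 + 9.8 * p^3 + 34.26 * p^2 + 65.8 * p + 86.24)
Set denominator = 0: p^4 + 9.8*p^3 + 34.26*p^2 + 65.8*p + 86.24 = (p + 4)(p + 4.4)(p^2 + 1.4*p + 4.9) = 0 → Poles: -0.7 + 2.1j, -0.7 - 2.1j, -4, -4.4
Set numerator = 0: 10*p^3 - 37*p^2 - 70.8*p + 86.4 = 10*(p - 4.8)(p - 0.9)(p + 2) = 0 → Zeros: -2, 0.9, 4.8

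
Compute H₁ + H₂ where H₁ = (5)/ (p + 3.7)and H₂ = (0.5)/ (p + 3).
Parallel: H = H₁ + H₂ = (n₁·d₂ + n₂·d₁)/(d₁·d₂).
n₁·d₂ = 5*p + 15. n₂·d₁ = 0.5*p + 1.85. Sum = 5.5*p + 16.85. d₁·d₂ = p^2 + 6.7*p + 11.1.
H(p) = (5.5*p + 16.85)/(p^2 + 6.7*p + 11.1)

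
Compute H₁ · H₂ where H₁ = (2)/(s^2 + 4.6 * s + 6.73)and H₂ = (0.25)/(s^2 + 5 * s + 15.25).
Series: H = H₁ · H₂ = (n₁·n₂)/(d₁·d₂).
Num: n₁·n₂ = 0.5. Den: d₁·d₂ = s^4 + 9.6*s^3 + 44.98*s^2 + 103.8*s + 102.6325.
H(s) = (0.5)/(s^4 + 9.6*s^3 + 44.98*s^2 + 103.8*s + 102.6325)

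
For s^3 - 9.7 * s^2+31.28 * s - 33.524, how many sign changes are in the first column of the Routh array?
Routh array:
s^3: [1, 31.28]; s^2: [-9.7, -33.524]; s^1: [27.8239]; s^0: [-33.524]
First column: [1, -9.7, 27.8239, -33.524]. Sign changes = 3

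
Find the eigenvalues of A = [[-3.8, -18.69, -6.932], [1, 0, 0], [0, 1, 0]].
Eigenvalues solve det(λI - A) = 0.
Characteristic polynomial: λ^3 + 3.8*λ^2 + 18.69*λ + 6.932 = 0.
Factor: (λ + 0.4)(λ^2 + 3.4*λ + 17.33) = 0.
Roots: -0.4, -1.7 + 3.8j, -1.7 - 3.8j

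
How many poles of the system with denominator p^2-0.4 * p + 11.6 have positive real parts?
Poles: 0.2 + 3.4j, 0.2 - 3.4j. RHP poles (Re>0): 2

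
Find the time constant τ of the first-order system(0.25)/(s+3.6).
First-order system: τ = -1/pole. Pole = -3.6. τ = -1/(-3.6) = 0.2778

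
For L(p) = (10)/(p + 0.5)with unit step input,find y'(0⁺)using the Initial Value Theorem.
IVT: y'(0⁺) = lim_{p→∞} p²·Y(p) = lim_{p→∞} p·L(p).
deg(num) = 0, deg(den) = 1, relative degree = 1, so p·L(p) → (leading num)/(leading den) = 10/1 = 10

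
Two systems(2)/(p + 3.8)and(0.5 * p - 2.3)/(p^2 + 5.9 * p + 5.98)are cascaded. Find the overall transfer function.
Series: H = H₁ · H₂ = (n₁·n₂)/(d₁·d₂).
Num: n₁·n₂ = p - 4.6. Den: d₁·d₂ = p^3 + 9.7*p^2 + 28.4*p + 22.724.
H(p) = (p - 4.6)/(p^3 + 9.7*p^2 + 28.4*p + 22.724)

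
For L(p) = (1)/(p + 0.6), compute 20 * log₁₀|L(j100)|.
Substitute p = j*100: L(j100) = 5.99978e-05 - 0.00999964j.
|L(j100)| = sqrt(Re² + Im²) = 0.01.
20*log₁₀(0.01) = -40.00 dB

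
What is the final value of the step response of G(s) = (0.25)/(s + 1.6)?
FVT: lim_{t→∞} y(t) = lim_{s→0} s*Y(s) where Y(s) = G(s)/s.
= lim_{s→0} G(s) = G(0) = num(0)/den(0) = 0.25/1.6 = 0.1562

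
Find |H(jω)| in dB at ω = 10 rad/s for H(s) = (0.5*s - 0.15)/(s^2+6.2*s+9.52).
Substitute s = j*10: H(j10) = 0.0268957 - 0.036831j.
|H(j10)| = sqrt(Re² + Im²) = 0.04561.
20*log₁₀(0.04561) = -26.82 dB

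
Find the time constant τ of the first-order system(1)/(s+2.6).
First-order system: τ = -1/pole. Pole = -2.6. τ = -1/(-2.6) = 0.3846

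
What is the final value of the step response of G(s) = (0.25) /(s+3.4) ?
FVT: lim_{t→∞} y(t) = lim_{s→0} s*Y(s) where Y(s) = G(s)/s.
= lim_{s→0} G(s) = G(0) = num(0)/den(0) = 0.25/3.4 = 0.07353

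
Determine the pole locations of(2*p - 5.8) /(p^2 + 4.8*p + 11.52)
Set denominator = 0: p^2 + 4.8*p + 11.52 = 0 → Poles: -2.4 + 2.4j, -2.4 - 2.4j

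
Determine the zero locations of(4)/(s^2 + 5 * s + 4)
Numerator is a nonzero constant (4) → Zeros: none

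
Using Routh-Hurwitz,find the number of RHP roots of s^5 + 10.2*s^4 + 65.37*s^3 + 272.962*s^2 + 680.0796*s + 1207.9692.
Routh array:
s^5: [1, 65.37, 680.0796]; s^4: [10.2, 272.962, 1207.9692]; s^3: [38.609, 561.651]; s^2: [124.581, 1207.9692]; s^1: [187.289]; s^0: [1207.9692]
First column: [1, 10.2, 38.609, 124.581, 187.289, 1207.9692]. Sign changes = RHP roots = 0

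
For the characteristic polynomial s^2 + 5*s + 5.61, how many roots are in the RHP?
s^2 + 5*s + 5.61 = (s + 3.3)(s + 1.7). Poles: -1.7, -3.3. RHP poles (Re>0): 0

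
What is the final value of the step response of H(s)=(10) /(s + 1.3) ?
FVT: lim_{t→∞} y(t) = lim_{s→0} s*Y(s) where Y(s) = H(s)/s.
= lim_{s→0} H(s) = H(0) = num(0)/den(0) = 10/1.3 = 7.692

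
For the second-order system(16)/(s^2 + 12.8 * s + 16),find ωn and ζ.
Standard form: ωn²/(s²+2ζωn·s+ωn²).
const=16=ωn² → ωn=4, s coeff=12.8=2ζωn → ζ=1.6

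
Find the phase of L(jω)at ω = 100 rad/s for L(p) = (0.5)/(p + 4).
Substitute p = j*100: L(j100) = 0.000199681 - 0.00499201j.
∠L(j100) = atan2(Im, Re) = atan2(-0.00499201, 0.000199681) = -87.71°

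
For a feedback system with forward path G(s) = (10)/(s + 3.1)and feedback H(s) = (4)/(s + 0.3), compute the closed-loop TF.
Closed-loop T = G/(1+GH).
Numerator: G_num * H_den = 10*s + 3.
Denominator: G_den * H_den + G_num * H_num = (s^2 + 3.4*s + 0.93) + (40) = s^2 + 3.4*s + 40.93.
T(s) = (10*s + 3)/(s^2 + 3.4*s + 40.93)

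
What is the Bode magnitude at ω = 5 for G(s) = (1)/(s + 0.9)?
Substitute s = j*5: G(j5) = 0.0348702 - 0.193723j.
|G(j5)| = sqrt(Re² + Im²) = 0.1968.
20*log₁₀(0.1968) = -14.12 dB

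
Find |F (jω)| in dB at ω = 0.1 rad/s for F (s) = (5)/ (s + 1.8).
Substitute s = j*0.1: F(j0.1) = 2.76923 - 0.153846j.
|F(j0.1)| = sqrt(Re² + Im²) = 2.774.
20*log₁₀(2.774) = 8.86 dB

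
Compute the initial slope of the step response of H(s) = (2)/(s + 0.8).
IVT: y'(0⁺) = lim_{s→∞} s²·Y(s) = lim_{s→∞} s·H(s).
deg(num) = 0, deg(den) = 1, relative degree = 1, so s·H(s) → (leading num)/(leading den) = 2/1 = 2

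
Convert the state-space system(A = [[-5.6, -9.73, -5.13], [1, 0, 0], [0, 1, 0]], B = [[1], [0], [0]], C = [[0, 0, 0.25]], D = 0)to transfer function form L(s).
L(s) = C(sI - A)⁻¹B + D.
Characteristic polynomial det(sI - A) = s^3 + 5.6*s^2 + 9.73*s + 5.13.
Numerator from C·adj(sI-A)·B + D·det(sI-A) = 0.25.
L(s) = (0.25)/(s^3 + 5.6*s^2 + 9.73*s + 5.13)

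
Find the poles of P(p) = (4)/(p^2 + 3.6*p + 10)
Set denominator = 0: p^2 + 3.6*p + 10 = 0 → Poles: -1.8 + 2.6j, -1.8 - 2.6j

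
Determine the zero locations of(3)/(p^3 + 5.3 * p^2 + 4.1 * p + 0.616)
Numerator is a nonzero constant (3) → Zeros: none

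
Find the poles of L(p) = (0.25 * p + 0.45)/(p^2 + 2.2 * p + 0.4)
Set denominator = 0: p^2 + 2.2*p + 0.4 = (p + 0.2)(p + 2) = 0 → Poles: -0.2, -2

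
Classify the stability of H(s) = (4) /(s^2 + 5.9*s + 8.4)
Denominator: s^2 + 5.9*s + 8.4 = (s + 3.5)(s + 2.4). Poles: -2.4, -3.5. Stable (all poles in LHP)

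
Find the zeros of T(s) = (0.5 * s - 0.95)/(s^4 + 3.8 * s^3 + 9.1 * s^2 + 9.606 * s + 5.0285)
Set numerator = 0: 0.5*s - 0.95 = 0 → Zeros: 1.9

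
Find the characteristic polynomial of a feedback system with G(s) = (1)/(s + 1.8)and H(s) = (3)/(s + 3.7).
Characteristic poly = G_den * H_den + G_num * H_num = (s^2 + 5.5*s + 6.66) + (3) = s^2 + 5.5*s + 9.66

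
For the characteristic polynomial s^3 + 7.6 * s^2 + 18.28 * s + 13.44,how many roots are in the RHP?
s^3 + 7.6*s^2 + 18.28*s + 13.44 = (s + 3)(s + 3.2)(s + 1.4). Poles: -1.4, -3, -3.2. RHP poles (Re>0): 0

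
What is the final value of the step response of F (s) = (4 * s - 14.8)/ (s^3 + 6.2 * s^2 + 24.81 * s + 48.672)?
FVT: lim_{t→∞} y(t) = lim_{s→0} s*Y(s) where Y(s) = F(s)/s.
= lim_{s→0} F(s) = F(0) = num(0)/den(0) = -14.8/48.672 = -0.3041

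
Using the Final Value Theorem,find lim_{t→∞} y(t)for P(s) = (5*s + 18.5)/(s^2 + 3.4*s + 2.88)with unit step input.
FVT: lim_{t→∞} y(t) = lim_{s→0} s*Y(s) where Y(s) = P(s)/s.
= lim_{s→0} P(s) = P(0) = num(0)/den(0) = 18.5/2.88 = 6.424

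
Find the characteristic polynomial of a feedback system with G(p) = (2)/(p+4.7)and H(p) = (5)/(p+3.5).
Characteristic poly = G_den * H_den + G_num * H_num = (p^2 + 8.2*p + 16.45) + (10) = p^2 + 8.2*p + 26.45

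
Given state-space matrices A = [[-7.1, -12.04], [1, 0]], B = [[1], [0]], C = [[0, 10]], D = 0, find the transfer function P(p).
P(p) = C(pI - A)⁻¹B + D.
Characteristic polynomial det(pI - A) = p^2 + 7.1*p + 12.04.
Numerator from C·adj(pI-A)·B + D·det(pI-A) = 10.
P(p) = (10)/(p^2 + 7.1*p + 12.04)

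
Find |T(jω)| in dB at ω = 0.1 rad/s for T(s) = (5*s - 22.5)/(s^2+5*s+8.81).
Substitute s = j*0.1: T(j0.1) = -2.54537 + 0.201442j.
|T(j0.1)| = sqrt(Re² + Im²) = 2.553.
20*log₁₀(2.553) = 8.14 dB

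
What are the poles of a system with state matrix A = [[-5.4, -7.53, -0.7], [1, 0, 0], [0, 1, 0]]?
Eigenvalues solve det(λI - A) = 0.
Characteristic polynomial: λ^3 + 5.4*λ^2 + 7.53*λ + 0.7 = 0.
Factor: (λ + 0.1)(λ + 2.5)(λ + 2.8) = 0.
Roots: -0.1, -2.5, -2.8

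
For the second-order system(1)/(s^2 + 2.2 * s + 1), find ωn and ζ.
Standard form: ωn²/(s²+2ζωn·s+ωn²).
const=1=ωn² → ωn=1, s coeff=2.2=2ζωn → ζ=1.1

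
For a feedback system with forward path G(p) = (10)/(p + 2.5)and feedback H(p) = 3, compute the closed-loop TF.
Closed-loop T = G/(1+GH).
Numerator: G_num * H_den = 10.
Denominator: G_den * H_den + G_num * H_num = (p + 2.5) + (30) = p + 32.5.
T(p) = (10)/(p + 32.5)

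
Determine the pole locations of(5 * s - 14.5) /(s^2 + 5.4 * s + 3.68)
Set denominator = 0: s^2 + 5.4*s + 3.68 = (s + 0.8)(s + 4.6) = 0 → Poles: -0.8, -4.6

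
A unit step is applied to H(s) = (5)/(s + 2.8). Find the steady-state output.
FVT: lim_{t→∞} y(t) = lim_{s→0} s*Y(s) where Y(s) = H(s)/s.
= lim_{s→0} H(s) = H(0) = num(0)/den(0) = 5/2.8 = 1.786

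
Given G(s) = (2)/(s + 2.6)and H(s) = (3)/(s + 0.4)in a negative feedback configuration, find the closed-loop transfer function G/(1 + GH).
Closed-loop T = G/(1+GH).
Numerator: G_num * H_den = 2*s + 0.8.
Denominator: G_den * H_den + G_num * H_num = (s^2 + 3*s + 1.04) + (6) = s^2 + 3*s + 7.04.
T(s) = (2*s + 0.8)/(s^2 + 3*s + 7.04)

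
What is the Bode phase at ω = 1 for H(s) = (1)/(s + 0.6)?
Substitute s = j*1: H(j1) = 0.441176 - 0.735294j.
∠H(j1) = atan2(Im, Re) = atan2(-0.735294, 0.441176) = -59.04°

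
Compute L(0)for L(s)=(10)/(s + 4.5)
DC gain = L(0) = num(0)/den(0) = 10/4.5 = 2.222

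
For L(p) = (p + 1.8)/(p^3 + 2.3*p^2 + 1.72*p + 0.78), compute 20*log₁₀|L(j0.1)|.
Substitute p = j*0.1: L(j0.1) = 2.29076 - 0.385363j.
|L(j0.1)| = sqrt(Re² + Im²) = 2.323.
20*log₁₀(2.323) = 7.32 dB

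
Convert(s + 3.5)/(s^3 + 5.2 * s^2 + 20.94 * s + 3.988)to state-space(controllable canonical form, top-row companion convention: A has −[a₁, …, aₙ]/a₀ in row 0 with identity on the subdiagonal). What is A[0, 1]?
Reachable canonical form for den = s^3 + 5.2*s^2 + 20.94*s + 3.988: top row of A = -[a₁,a₂,...,aₙ]/a₀, ones on the subdiagonal, zeros elsewhere.
A = [[-5.2, -20.94, -3.988], [1, 0, 0], [0, 1, 0]].
A[0,1] = -20.94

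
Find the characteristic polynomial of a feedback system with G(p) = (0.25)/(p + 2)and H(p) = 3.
Characteristic poly = G_den * H_den + G_num * H_num = (p + 2) + (0.75) = p + 2.75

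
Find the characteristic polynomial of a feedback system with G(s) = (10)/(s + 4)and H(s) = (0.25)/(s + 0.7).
Characteristic poly = G_den * H_den + G_num * H_num = (s^2 + 4.7*s + 2.8) + (2.5) = s^2 + 4.7*s + 5.3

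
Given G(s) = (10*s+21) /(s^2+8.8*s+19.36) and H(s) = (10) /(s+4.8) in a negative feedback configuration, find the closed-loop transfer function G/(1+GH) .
Closed-loop T = G/(1+GH).
Numerator: G_num * H_den = 10*s^2 + 69*s + 100.8.
Denominator: G_den * H_den + G_num * H_num = (s^3 + 13.6*s^2 + 61.6*s + 92.928) + (100*s + 210) = s^3 + 13.6*s^2 + 161.6*s + 302.928.
T(s) = (10*s^2 + 69*s + 100.8)/(s^3 + 13.6*s^2 + 161.6*s + 302.928)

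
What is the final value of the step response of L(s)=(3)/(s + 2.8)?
FVT: lim_{t→∞} y(t) = lim_{s→0} s*Y(s) where Y(s) = L(s)/s.
= lim_{s→0} L(s) = L(0) = num(0)/den(0) = 3/2.8 = 1.071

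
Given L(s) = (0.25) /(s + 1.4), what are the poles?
Set denominator = 0: s + 1.4 = 0 → Poles: -1.4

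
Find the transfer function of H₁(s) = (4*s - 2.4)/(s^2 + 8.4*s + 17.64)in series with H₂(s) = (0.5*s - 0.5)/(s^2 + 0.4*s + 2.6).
Series: H = H₁ · H₂ = (n₁·n₂)/(d₁·d₂).
Num: n₁·n₂ = 2*s^2 - 3.2*s + 1.2. Den: d₁·d₂ = s^4 + 8.8*s^3 + 23.6*s^2 + 28.896*s + 45.864.
H(s) = (2*s^2 - 3.2*s + 1.2)/(s^4 + 8.8*s^3 + 23.6*s^2 + 28.896*s + 45.864)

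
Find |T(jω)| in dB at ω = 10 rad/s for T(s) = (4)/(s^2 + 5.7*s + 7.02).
Substitute s = j*10: T(j10) = -0.0312688 - 0.0191689j.
|T(j10)| = sqrt(Re² + Im²) = 0.03668.
20*log₁₀(0.03668) = -28.71 dB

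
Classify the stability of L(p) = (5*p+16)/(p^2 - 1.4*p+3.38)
Denominator: p^2 - 1.4*p + 3.38. Poles: 0.7 + 1.7j, 0.7 - 1.7j. Unstable (2 pole(s) in RHP)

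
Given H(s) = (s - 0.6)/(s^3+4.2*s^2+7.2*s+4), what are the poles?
Set denominator = 0: s^3 + 4.2*s^2 + 7.2*s + 4 = (s + 1)(s^2 + 3.2*s + 4) = 0 → Poles: -1, -1.6 + 1.2j, -1.6 - 1.2j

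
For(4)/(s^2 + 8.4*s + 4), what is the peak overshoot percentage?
Standard form: ωn²/(s²+2ζωn·s+ωn²) → ωn = 2, ζ = 2.1.
ζ ≥ 1, so the response is non-oscillatory: peak overshoot = 0%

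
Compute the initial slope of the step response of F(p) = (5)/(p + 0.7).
IVT: y'(0⁺) = lim_{p→∞} p²·Y(p) = lim_{p→∞} p·F(p).
deg(num) = 0, deg(den) = 1, relative degree = 1, so p·F(p) → (leading num)/(leading den) = 5/1 = 5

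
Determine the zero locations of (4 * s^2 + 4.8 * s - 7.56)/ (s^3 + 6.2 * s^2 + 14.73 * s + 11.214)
Set numerator = 0: 4*s^2 + 4.8*s - 7.56 = 4*(s + 2.1)(s - 0.9) = 0 → Zeros: -2.1, 0.9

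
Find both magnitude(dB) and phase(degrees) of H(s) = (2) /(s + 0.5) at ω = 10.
Substitute s = j*10: H(j10) = 0.00997506 - 0.199501j.
|H| = 20*log₁₀(sqrt(Re²+Im²)) = -13.99 dB.
∠H = atan2(Im, Re) = -87.14°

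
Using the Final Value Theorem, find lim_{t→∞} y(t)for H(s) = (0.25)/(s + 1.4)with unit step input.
FVT: lim_{t→∞} y(t) = lim_{s→0} s*Y(s) where Y(s) = H(s)/s.
= lim_{s→0} H(s) = H(0) = num(0)/den(0) = 0.25/1.4 = 0.1786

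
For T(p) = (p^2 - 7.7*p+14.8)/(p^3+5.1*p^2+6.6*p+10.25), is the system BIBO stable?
Denominator: p^3 + 5.1*p^2 + 6.6*p + 10.25 = (p + 4.1)(p^2 + p + 2.5). Poles: -0.5 + 1.5j, -0.5 - 1.5j, -4.1. All Re(p)<0: Yes (stable)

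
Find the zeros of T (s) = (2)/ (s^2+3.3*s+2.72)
Numerator is a nonzero constant (2) → Zeros: none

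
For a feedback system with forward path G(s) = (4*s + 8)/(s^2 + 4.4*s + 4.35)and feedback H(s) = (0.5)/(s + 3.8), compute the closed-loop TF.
Closed-loop T = G/(1+GH).
Numerator: G_num * H_den = 4*s^2 + 23.2*s + 30.4.
Denominator: G_den * H_den + G_num * H_num = (s^3 + 8.2*s^2 + 21.07*s + 16.53) + (2*s + 4) = s^3 + 8.2*s^2 + 23.07*s + 20.53.
T(s) = (4*s^2 + 23.2*s + 30.4)/(s^3 + 8.2*s^2 + 23.07*s + 20.53)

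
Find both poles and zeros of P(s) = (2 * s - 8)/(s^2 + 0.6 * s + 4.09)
Set denominator = 0: s^2 + 0.6*s + 4.09 = 0 → Poles: -0.3 + 2j, -0.3 - 2j
Set numerator = 0: 2*s - 8 = 0 → Zeros: 4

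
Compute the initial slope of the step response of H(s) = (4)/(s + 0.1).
IVT: y'(0⁺) = lim_{s→∞} s²·Y(s) = lim_{s→∞} s·H(s).
deg(num) = 0, deg(den) = 1, relative degree = 1, so s·H(s) → (leading num)/(leading den) = 4/1 = 4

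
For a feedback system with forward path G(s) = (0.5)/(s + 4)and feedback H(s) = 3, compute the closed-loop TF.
Closed-loop T = G/(1+GH).
Numerator: G_num * H_den = 0.5.
Denominator: G_den * H_den + G_num * H_num = (s + 4) + (1.5) = s + 5.5.
T(s) = (0.5)/(s + 5.5)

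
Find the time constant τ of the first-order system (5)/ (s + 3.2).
First-order system: τ = -1/pole. Pole = -3.2. τ = -1/(-3.2) = 0.3125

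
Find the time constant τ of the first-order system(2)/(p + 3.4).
First-order system: τ = -1/pole. Pole = -3.4. τ = -1/(-3.4) = 0.2941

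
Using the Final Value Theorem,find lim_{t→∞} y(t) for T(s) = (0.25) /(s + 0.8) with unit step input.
FVT: lim_{t→∞} y(t) = lim_{s→0} s*Y(s) where Y(s) = T(s)/s.
= lim_{s→0} T(s) = T(0) = num(0)/den(0) = 0.25/0.8 = 0.3125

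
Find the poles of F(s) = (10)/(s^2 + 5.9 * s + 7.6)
Set denominator = 0: s^2 + 5.9*s + 7.6 = (s + 4)(s + 1.9) = 0 → Poles: -1.9, -4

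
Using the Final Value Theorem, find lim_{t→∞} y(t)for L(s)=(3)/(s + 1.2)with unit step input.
FVT: lim_{t→∞} y(t) = lim_{s→0} s*Y(s) where Y(s) = L(s)/s.
= lim_{s→0} L(s) = L(0) = num(0)/den(0) = 3/1.2 = 2.5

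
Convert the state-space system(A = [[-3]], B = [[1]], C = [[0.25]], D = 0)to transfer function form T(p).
T(p) = C(pI - A)⁻¹B + D.
Characteristic polynomial det(pI - A) = p + 3.
Numerator from C·adj(pI-A)·B + D·det(pI-A) = 0.25.
T(p) = (0.25)/(p + 3)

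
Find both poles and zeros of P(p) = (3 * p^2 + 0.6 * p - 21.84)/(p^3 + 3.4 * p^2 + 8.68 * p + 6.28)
Set denominator = 0: p^3 + 3.4*p^2 + 8.68*p + 6.28 = (p + 1)(p^2 + 2.4*p + 6.28) = 0 → Poles: -1, -1.2 + 2.2j, -1.2 - 2.2j
Set numerator = 0: 3*p^2 + 0.6*p - 21.84 = 3*(p + 2.8)(p - 2.6) = 0 → Zeros: -2.8, 2.6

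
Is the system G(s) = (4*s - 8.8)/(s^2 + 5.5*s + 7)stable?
Denominator: s^2 + 5.5*s + 7 = (s + 3.5)(s + 2). Poles: -2, -3.5. All Re(p)<0: Yes (stable)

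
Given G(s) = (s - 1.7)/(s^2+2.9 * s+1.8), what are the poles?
Set denominator = 0: s^2 + 2.9*s + 1.8 = (s + 0.9)(s + 2) = 0 → Poles: -0.9, -2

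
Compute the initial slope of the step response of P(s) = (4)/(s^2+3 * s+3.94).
IVT: y'(0⁺) = lim_{s→∞} s²·Y(s) = lim_{s→∞} s·P(s).
deg(num) = 0, deg(den) = 2, relative degree = 2 ≥ 2, so s·P(s) → 0. Initial slope = 0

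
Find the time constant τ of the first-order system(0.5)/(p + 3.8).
First-order system: τ = -1/pole. Pole = -3.8. τ = -1/(-3.8) = 0.2632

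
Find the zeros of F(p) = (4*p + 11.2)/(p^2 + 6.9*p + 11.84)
Set numerator = 0: 4*p + 11.2 = 0 → Zeros: -2.8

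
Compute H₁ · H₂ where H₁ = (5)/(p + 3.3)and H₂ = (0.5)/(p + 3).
Series: H = H₁ · H₂ = (n₁·n₂)/(d₁·d₂).
Num: n₁·n₂ = 2.5. Den: d₁·d₂ = p^2 + 6.3*p + 9.9.
H(p) = (2.5)/(p^2 + 6.3*p + 9.9)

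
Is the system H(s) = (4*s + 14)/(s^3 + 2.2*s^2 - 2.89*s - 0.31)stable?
Denominator: s^3 + 2.2*s^2 - 2.89*s - 0.31 = (s - 1)(s + 0.1)(s + 3.1). Poles: -0.1, -3.1, 1. All Re(p)<0: No (unstable)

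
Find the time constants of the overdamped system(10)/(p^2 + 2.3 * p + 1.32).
Overdamped: real poles at -1.1, -1.2. τ = -1/pole → τ₁ = 0.9091, τ₂ = 0.8333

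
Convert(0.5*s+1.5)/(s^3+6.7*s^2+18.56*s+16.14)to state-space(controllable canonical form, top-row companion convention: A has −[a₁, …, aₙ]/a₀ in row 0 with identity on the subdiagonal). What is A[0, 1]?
Reachable canonical form for den = s^3 + 6.7*s^2 + 18.56*s + 16.14: top row of A = -[a₁,a₂,...,aₙ]/a₀, ones on the subdiagonal, zeros elsewhere.
A = [[-6.7, -18.56, -16.14], [1, 0, 0], [0, 1, 0]].
A[0,1] = -18.56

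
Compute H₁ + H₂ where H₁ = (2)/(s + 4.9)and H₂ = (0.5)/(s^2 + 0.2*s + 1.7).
Parallel: H = H₁ + H₂ = (n₁·d₂ + n₂·d₁)/(d₁·d₂).
n₁·d₂ = 2*s^2 + 0.4*s + 3.4. n₂·d₁ = 0.5*s + 2.45. Sum = 2*s^2 + 0.9*s + 5.85. d₁·d₂ = s^3 + 5.1*s^2 + 2.68*s + 8.33.
H(s) = (2*s^2 + 0.9*s + 5.85)/(s^3 + 5.1*s^2 + 2.68*s + 8.33)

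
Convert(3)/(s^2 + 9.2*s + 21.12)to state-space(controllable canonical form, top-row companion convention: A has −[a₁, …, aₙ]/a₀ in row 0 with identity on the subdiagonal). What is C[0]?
Reachable canonical form: C = numerator coefficients (right-aligned, zero-padded to length n).
num = 3, C = [[0, 3]].
C[0] = 0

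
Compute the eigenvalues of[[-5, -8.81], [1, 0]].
Eigenvalues solve det(λI - A) = 0.
Characteristic polynomial: λ^2 + 5*λ + 8.81 = 0.
Roots: -2.5 + 1.6j, -2.5 - 1.6j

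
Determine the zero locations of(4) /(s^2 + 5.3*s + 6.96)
Numerator is a nonzero constant (4) → Zeros: none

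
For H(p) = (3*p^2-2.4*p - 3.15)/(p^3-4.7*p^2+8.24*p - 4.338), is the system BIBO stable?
Denominator: p^3 - 4.7*p^2 + 8.24*p - 4.338 = (p - 0.9)(p^2 - 3.8*p + 4.82). Poles: 0.9, 1.9 + 1.1j, 1.9 - 1.1j. All Re(p)<0: No (unstable)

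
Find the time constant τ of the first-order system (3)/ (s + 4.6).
First-order system: τ = -1/pole. Pole = -4.6. τ = -1/(-4.6) = 0.2174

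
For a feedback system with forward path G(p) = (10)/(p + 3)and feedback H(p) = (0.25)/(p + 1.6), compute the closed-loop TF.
Closed-loop T = G/(1+GH).
Numerator: G_num * H_den = 10*p + 16.
Denominator: G_den * H_den + G_num * H_num = (p^2 + 4.6*p + 4.8) + (2.5) = p^2 + 4.6*p + 7.3.
T(p) = (10*p + 16)/(p^2 + 4.6*p + 7.3)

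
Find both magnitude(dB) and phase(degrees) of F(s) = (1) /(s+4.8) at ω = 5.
Substitute s = j*5: F(j5) = 0.0999167 - 0.10408j.
|F| = 20*log₁₀(sqrt(Re²+Im²)) = -16.82 dB.
∠F = atan2(Im, Re) = -46.17°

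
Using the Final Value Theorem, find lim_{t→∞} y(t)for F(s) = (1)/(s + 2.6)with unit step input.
FVT: lim_{t→∞} y(t) = lim_{s→0} s*Y(s) where Y(s) = F(s)/s.
= lim_{s→0} F(s) = F(0) = num(0)/den(0) = 1/2.6 = 0.3846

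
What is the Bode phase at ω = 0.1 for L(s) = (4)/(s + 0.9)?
Substitute s = j*0.1: L(j0.1) = 4.39024 - 0.487805j.
∠L(j0.1) = atan2(Im, Re) = atan2(-0.487805, 4.39024) = -6.34°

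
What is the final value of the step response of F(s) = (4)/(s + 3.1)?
FVT: lim_{t→∞} y(t) = lim_{s→0} s*Y(s) where Y(s) = F(s)/s.
= lim_{s→0} F(s) = F(0) = num(0)/den(0) = 4/3.1 = 1.29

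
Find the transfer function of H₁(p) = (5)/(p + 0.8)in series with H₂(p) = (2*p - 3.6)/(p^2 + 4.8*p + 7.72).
Series: H = H₁ · H₂ = (n₁·n₂)/(d₁·d₂).
Num: n₁·n₂ = 10*p - 18. Den: d₁·d₂ = p^3 + 5.6*p^2 + 11.56*p + 6.176.
H(p) = (10*p - 18)/(p^3 + 5.6*p^2 + 11.56*p + 6.176)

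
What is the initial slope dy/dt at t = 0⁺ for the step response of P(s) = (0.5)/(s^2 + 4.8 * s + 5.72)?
IVT: y'(0⁺) = lim_{s→∞} s²·Y(s) = lim_{s→∞} s·P(s).
deg(num) = 0, deg(den) = 2, relative degree = 2 ≥ 2, so s·P(s) → 0. Initial slope = 0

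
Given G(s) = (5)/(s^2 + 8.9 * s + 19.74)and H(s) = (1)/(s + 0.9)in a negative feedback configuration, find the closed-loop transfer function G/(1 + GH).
Closed-loop T = G/(1+GH).
Numerator: G_num * H_den = 5*s + 4.5.
Denominator: G_den * H_den + G_num * H_num = (s^3 + 9.8*s^2 + 27.75*s + 17.766) + (5) = s^3 + 9.8*s^2 + 27.75*s + 22.766.
T(s) = (5*s + 4.5)/(s^3 + 9.8*s^2 + 27.75*s + 22.766)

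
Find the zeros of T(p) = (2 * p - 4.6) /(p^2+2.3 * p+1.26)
Set numerator = 0: 2*p - 4.6 = 0 → Zeros: 2.3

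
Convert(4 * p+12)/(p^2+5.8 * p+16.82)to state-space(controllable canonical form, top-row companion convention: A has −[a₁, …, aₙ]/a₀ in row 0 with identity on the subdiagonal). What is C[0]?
Reachable canonical form: C = numerator coefficients (right-aligned, zero-padded to length n).
num = 4*p + 12, C = [[4, 12]].
C[0] = 4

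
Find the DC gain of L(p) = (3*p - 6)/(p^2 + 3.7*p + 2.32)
DC gain = L(0) = num(0)/den(0) = -6/2.32 = -2.586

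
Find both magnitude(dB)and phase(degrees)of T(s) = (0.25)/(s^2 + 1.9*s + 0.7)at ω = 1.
Substitute s = j*1: T(j1) = -0.0202703 - 0.128378j.
|T| = 20*log₁₀(sqrt(Re²+Im²)) = -17.72 dB.
∠T = atan2(Im, Re) = -98.97°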